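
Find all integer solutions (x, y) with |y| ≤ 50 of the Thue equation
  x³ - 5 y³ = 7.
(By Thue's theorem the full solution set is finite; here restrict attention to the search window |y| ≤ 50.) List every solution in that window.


The equation is x³ - 5y³ = 7. For fixed y, x³ = 5·y³ + 7, so a solution requires the RHS to be a perfect cube.
Strategy: iterate y from -50 to 50, compute RHS = 5·y³ + 7, and check whether it is a (positive or negative) perfect cube.
Check small values of y:
  y = 0: RHS = 7 is not a perfect cube.
  y = 1: RHS = 12 is not a perfect cube.
  y = -1: RHS = 2 is not a perfect cube.
  y = 2: RHS = 47 is not a perfect cube.
  y = -2: RHS = -33 is not a perfect cube.
  y = 3: RHS = 142 is not a perfect cube.
  y = -3: RHS = -128 is not a perfect cube.
Continuing the search up to |y| = 50 finds no solutions either.
No (x, y) in the scanned range satisfies the equation.

No integer solutions with |y| ≤ 50.


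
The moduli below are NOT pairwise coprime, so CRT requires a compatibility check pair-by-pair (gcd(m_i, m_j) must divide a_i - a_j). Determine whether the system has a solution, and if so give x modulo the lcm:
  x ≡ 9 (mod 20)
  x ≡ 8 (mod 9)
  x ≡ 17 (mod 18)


Moduli 20, 9, 18 are not pairwise coprime, so CRT works modulo lcm(m_i) when all pairwise compatibility conditions hold.
Pairwise compatibility: gcd(m_i, m_j) must divide a_i - a_j for every pair.
Merge one congruence at a time:
  Start: x ≡ 9 (mod 20).
  Combine with x ≡ 8 (mod 9): gcd(20, 9) = 1; 8 - 9 = -1, which IS divisible by 1, so compatible.
    Write x = 9 + 20·t and substitute into x ≡ 8 (mod 9): 20·t ≡ 8 − 9 = -1 (mod 9).
    Reduce coefficients mod 9: 2·t ≡ 8 (mod 9).
    The inverse of 2 mod 9 is 5 (since 2·5 = 10 = 1·9 + 1), so t ≡ 5·8 = 40 ≡ 4 (mod 9).
    Then x = 9 + 20·4 = 89, valid modulo lcm(20, 9) = 180: x ≡ 89 (mod 180).
  Combine with x ≡ 17 (mod 18): gcd(180, 18) = 18; 17 - 89 = -72, which IS divisible by 18, so compatible.
    Write x = 89 + 180·t and substitute into x ≡ 17 (mod 18): 180·t ≡ 17 − 89 = -72 (mod 18).
    Divide the congruence (and modulus) by g = 18: 10·t ≡ -4 (mod 1).
    Modulo 1 every t works; take t = 0.
    Then x = 89 + 180·0 = 89, valid modulo lcm(180, 18) = 180: x ≡ 89 (mod 180).
Verify: 89 mod 20 = 9, 89 mod 9 = 8, 89 mod 18 = 17.

x ≡ 89 (mod 180).


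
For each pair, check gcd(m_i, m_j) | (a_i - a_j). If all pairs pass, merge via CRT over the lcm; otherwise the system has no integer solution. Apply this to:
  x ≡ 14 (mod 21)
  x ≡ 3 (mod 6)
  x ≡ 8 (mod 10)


Moduli 21, 6, 10 are not pairwise coprime, so CRT works modulo lcm(m_i) when all pairwise compatibility conditions hold.
Pairwise compatibility: gcd(m_i, m_j) must divide a_i - a_j for every pair.
Merge one congruence at a time:
  Start: x ≡ 14 (mod 21).
  Combine with x ≡ 3 (mod 6): gcd(21, 6) = 3, and 3 - 14 = -11 is NOT divisible by 3.
    ⇒ system is inconsistent (no integer solution).

No solution (the system is inconsistent).


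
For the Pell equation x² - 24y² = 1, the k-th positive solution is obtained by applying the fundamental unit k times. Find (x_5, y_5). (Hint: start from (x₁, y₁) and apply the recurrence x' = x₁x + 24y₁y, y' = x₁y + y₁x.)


Step 1: Find the fundamental solution (x₁, y₁) of x² - 24y² = 1.
  Expand √24 as a continued fraction. a₀ = ⌊√24⌋ = 4; iterate m_{k+1} = d_k·a_k − m_k, d_{k+1} = (24 − m_{k+1}²)/d_k, a_{k+1} = ⌊(a₀ + m_{k+1})/d_{k+1}⌋ (starting m₀ = 0, d₀ = 1), with convergents p_k = a_k·p_{k-1} + p_{k-2}, q_k = a_k·q_{k-1} + q_{k-2} (p₋₁ = 1, q₋₁ = 0):
  k = 0: a₀ = 4; p₀/q₀ = 4/1; p₀² − 24·q₀² = 16 − 24 = -8.
  k = 1: m = 4, d = 8, a = ⌊(4 + 4)/8⌋ = 1; p/q = (1·4 + 1)/(1·1 + 0) = 5/1; p² − 24·q² = 25 − 24 = 1.
  The first convergent with p² − 24·q² = 1 gives the fundamental solution (x₁, y₁) = (5, 1).
Step 2: Apply the recurrence (x_{n+1}, y_{n+1}) = (x₁x_n + 24y₁y_n, x₁y_n + y₁x_n) repeatedly.
  From (x_1, y_1) = (5, 1): x_2 = 5·5 + 24·1·1 = 49; y_2 = 5·1 + 1·5 = 10.
  From (x_2, y_2) = (49, 10): x_3 = 5·49 + 24·1·10 = 485; y_3 = 5·10 + 1·49 = 99.
  From (x_3, y_3) = (485, 99): x_4 = 5·485 + 24·1·99 = 4801; y_4 = 5·99 + 1·485 = 980.
  From (x_4, y_4) = (4801, 980): x_5 = 5·4801 + 24·1·980 = 47525; y_5 = 5·980 + 1·4801 = 9701.
Step 3: Verify x_5² - 24·y_5² = 2258625625 - 2258625624 = 1 (should be 1). ✓

(x_1, y_1) = (5, 1); (x_5, y_5) = (47525, 9701).


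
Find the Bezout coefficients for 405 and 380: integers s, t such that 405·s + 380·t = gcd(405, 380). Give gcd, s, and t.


Euclidean algorithm on (405, 380) — divide until remainder is 0:
  405 = 1 · 380 + 25
  380 = 15 · 25 + 5
  25 = 5 · 5 + 0
gcd(405, 380) = 5.
Track Bezout coefficients alongside the remainders: start with r₀ = 405 = a·1 + b·0 (s = 1, t = 0) and r₁ = 380 = a·0 + b·1 (s = 0, t = 1); each new remainder r_{k+1} = r_{k-1} − q_k·r_k inherits s_{k+1} = s_{k-1} − q_k·s_k, t_{k+1} = t_{k-1} − q_k·t_k, so r_k = a·s_k + b·t_k at every step:
  q = 1: r = 25, s = 1 − 1·0 = 1, t = 0 − 1·1 = -1  (check: 405·1 + 380·(-1) = 25)
  q = 15: r = 5, s = 0 − 15·1 = -15, t = 1 − 15·(-1) = 16  (check: 405·(-15) + 380·16 = 5)
The row with r = 5 (the gcd) gives the Bezout coefficients s = -15, t = 16.
Result: 405 · (-15) + 380 · (16) = 5.

gcd(405, 380) = 5; s = -15, t = 16 (check: 405·(-15) + 380·16 = 5).


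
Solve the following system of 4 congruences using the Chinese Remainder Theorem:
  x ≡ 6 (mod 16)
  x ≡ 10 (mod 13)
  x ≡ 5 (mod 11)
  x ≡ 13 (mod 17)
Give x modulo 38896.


Product of moduli M = 16 · 13 · 11 · 17 = 38896.
Merge one congruence at a time:
  Start: x ≡ 6 (mod 16).
  Combine with x ≡ 10 (mod 13); new modulus lcm = 208.
    Write x = 6 + 16·t and substitute into x ≡ 10 (mod 13): 16·t ≡ 10 − 6 = 4 (mod 13).
    Reduce coefficients mod 13: 3·t ≡ 4 (mod 13).
    The inverse of 3 mod 13 is 9 (since 3·9 = 27 = 2·13 + 1), so t ≡ 9·4 = 36 ≡ 10 (mod 13).
    Then x = 6 + 16·10 = 166, valid modulo lcm(16, 13) = 208: x ≡ 166 (mod 208).
  Combine with x ≡ 5 (mod 11); new modulus lcm = 2288.
    Write x = 166 + 208·t and substitute into x ≡ 5 (mod 11): 208·t ≡ 5 − 166 = -161 (mod 11).
    Reduce coefficients mod 11: 10·t ≡ 4 (mod 11).
    The inverse of 10 mod 11 is 10 (since 10·10 = 100 = 9·11 + 1), so t ≡ 10·4 = 40 ≡ 7 (mod 11).
    Then x = 166 + 208·7 = 1622, valid modulo lcm(208, 11) = 2288: x ≡ 1622 (mod 2288).
  Combine with x ≡ 13 (mod 17); new modulus lcm = 38896.
    Write x = 1622 + 2288·t and substitute into x ≡ 13 (mod 17): 2288·t ≡ 13 − 1622 = -1609 (mod 17).
    Reduce coefficients mod 17: 10·t ≡ 6 (mod 17).
    The inverse of 10 mod 17 is 12 (since 10·12 = 120 = 7·17 + 1), so t ≡ 12·6 = 72 ≡ 4 (mod 17).
    Then x = 1622 + 2288·4 = 10774, valid modulo lcm(2288, 17) = 38896: x ≡ 10774 (mod 38896).
Verify against each original: 10774 mod 16 = 6, 10774 mod 13 = 10, 10774 mod 11 = 5, 10774 mod 17 = 13.

x ≡ 10774 (mod 38896).


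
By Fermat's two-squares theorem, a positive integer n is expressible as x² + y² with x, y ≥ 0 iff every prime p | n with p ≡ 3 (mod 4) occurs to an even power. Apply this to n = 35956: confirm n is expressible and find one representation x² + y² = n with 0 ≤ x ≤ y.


Step 1: Factor n = 35956 = 2^2 · 89 · 101.
Step 2: Check the mod-4 condition on each prime factor: 2 = 2 (special); 89 ≡ 1 (mod 4), exponent 1; 101 ≡ 1 (mod 4), exponent 1.
All primes ≡ 3 (mod 4) appear to even exponent (or don't appear), so by the two-squares theorem n IS expressible as a sum of two squares.
Step 3: Build a representation. Group n = k² · m with k = 2 and m = 89 · 101 = 8989 (a product of primes ≡ 1 (mod 4)); a representation of m scales to one of n via (k·x)² + (k·y)² = k²(x² + y²). Each prime p ≡ 1 (mod 4) is itself a sum of two squares; find a² by testing p − a² for a perfect square:
  89: 89 − 1² = 88, 89 − 2² = 85, 89 − 3² = 80, 89 − 4² = 73, 89 − 5² = 64 = 8² ⇒ 89 = 5² + 8².
  101: 101 − 1² = 100 = 10² ⇒ 101 = 1² + 10².
  Combine using the Brahmagupta–Fibonacci identity (a² + b²)(c² + d²) = (ac − bd)² + (ad + bc)² = (ac + bd)² + (ad − bc)²:
  89 · 101 = 8989: from (5² + 8²)(1² + 10²), take (5·1 − 8·10, 5·10 + 8·1) = (5 − 80, 50 + 8) = (-75, 58); dropping signs (only squares matter) gives (75, 58); check 75² + 58² = 5625 + 3364 = 8989 ✓.
  Scale by k = 2: (2·75, 2·58) = (150, 116).
Step 4: Order so x ≤ y and verify: 116² + 150² = 13456 + 22500 = 35956 = n. ✓

n = 35956 = 116² + 150² (one valid representation with x ≤ y).


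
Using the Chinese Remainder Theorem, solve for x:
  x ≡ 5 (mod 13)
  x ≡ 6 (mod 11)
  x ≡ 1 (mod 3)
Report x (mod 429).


Moduli 13, 11, 3 are pairwise coprime; by CRT there is a unique solution modulo M = 13 · 11 · 3 = 429.
Solve pairwise, accumulating the modulus:
  Start with x ≡ 5 (mod 13).
  Combine with x ≡ 6 (mod 11): since gcd(13, 11) = 1, we get a unique residue mod 143.
    Write x = 5 + 13·t and substitute into x ≡ 6 (mod 11): 13·t ≡ 6 − 5 = 1 (mod 11).
    Reduce coefficients mod 11: 2·t ≡ 1 (mod 11).
    The inverse of 2 mod 11 is 6 (since 2·6 = 12 = 1·11 + 1), so t ≡ 6·1 = 6 ≡ 6 (mod 11).
    Then x = 5 + 13·6 = 83, valid modulo lcm(13, 11) = 143: x ≡ 83 (mod 143).
  Combine with x ≡ 1 (mod 3): since gcd(143, 3) = 1, we get a unique residue mod 429.
    Write x = 83 + 143·t and substitute into x ≡ 1 (mod 3): 143·t ≡ 1 − 83 = -82 (mod 3).
    Reduce coefficients mod 3: 2·t ≡ 2 (mod 3).
    The inverse of 2 mod 3 is 2 (since 2·2 = 4 = 1·3 + 1), so t ≡ 2·2 = 4 ≡ 1 (mod 3).
    Then x = 83 + 143·1 = 226, valid modulo lcm(143, 3) = 429: x ≡ 226 (mod 429).
Verify: 226 mod 13 = 5 ✓, 226 mod 11 = 6 ✓, 226 mod 3 = 1 ✓.

x ≡ 226 (mod 429).


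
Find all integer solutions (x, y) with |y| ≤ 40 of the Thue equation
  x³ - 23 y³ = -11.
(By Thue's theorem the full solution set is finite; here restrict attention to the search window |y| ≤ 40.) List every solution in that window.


The equation is x³ - 23y³ = -11. For fixed y, x³ = 23·y³ − 11, so a solution requires the RHS to be a perfect cube.
Strategy: iterate y from -40 to 40, compute RHS = 23·y³ − 11, and check whether it is a (positive or negative) perfect cube.
Check small values of y:
  y = 0: RHS = -11 is not a perfect cube.
  y = 1: RHS = 12 is not a perfect cube.
  y = -1: RHS = -34 is not a perfect cube.
  y = 2: RHS = 173 is not a perfect cube.
  y = -2: RHS = -195 is not a perfect cube.
  y = 3: RHS = 610 is not a perfect cube.
  y = -3: RHS = -632 is not a perfect cube.
Continuing the search up to |y| = 40 finds no solutions either.
No (x, y) in the scanned range satisfies the equation.

No integer solutions with |y| ≤ 40.


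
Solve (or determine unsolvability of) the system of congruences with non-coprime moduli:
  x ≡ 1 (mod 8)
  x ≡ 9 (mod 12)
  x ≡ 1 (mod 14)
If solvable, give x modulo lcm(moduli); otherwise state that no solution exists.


Moduli 8, 12, 14 are not pairwise coprime, so CRT works modulo lcm(m_i) when all pairwise compatibility conditions hold.
Pairwise compatibility: gcd(m_i, m_j) must divide a_i - a_j for every pair.
Merge one congruence at a time:
  Start: x ≡ 1 (mod 8).
  Combine with x ≡ 9 (mod 12): gcd(8, 12) = 4; 9 - 1 = 8, which IS divisible by 4, so compatible.
    Write x = 1 + 8·t and substitute into x ≡ 9 (mod 12): 8·t ≡ 9 − 1 = 8 (mod 12).
    Divide the congruence (and modulus) by g = 4: 2·t ≡ 2 (mod 3).
    The inverse of 2 mod 3 is 2 (since 2·2 = 4 = 1·3 + 1), so t ≡ 2·2 = 4 ≡ 1 (mod 3).
    Then x = 1 + 8·1 = 9, valid modulo lcm(8, 12) = 24: x ≡ 9 (mod 24).
  Combine with x ≡ 1 (mod 14): gcd(24, 14) = 2; 1 - 9 = -8, which IS divisible by 2, so compatible.
    Write x = 9 + 24·t and substitute into x ≡ 1 (mod 14): 24·t ≡ 1 − 9 = -8 (mod 14).
    Divide the congruence (and modulus) by g = 2: 12·t ≡ -4 (mod 7).
    Reduce coefficients mod 7: 5·t ≡ 3 (mod 7).
    The inverse of 5 mod 7 is 3 (since 5·3 = 15 = 2·7 + 1), so t ≡ 3·3 = 9 ≡ 2 (mod 7).
    Then x = 9 + 24·2 = 57, valid modulo lcm(24, 14) = 168: x ≡ 57 (mod 168).
Verify: 57 mod 8 = 1, 57 mod 12 = 9, 57 mod 14 = 1.

x ≡ 57 (mod 168).


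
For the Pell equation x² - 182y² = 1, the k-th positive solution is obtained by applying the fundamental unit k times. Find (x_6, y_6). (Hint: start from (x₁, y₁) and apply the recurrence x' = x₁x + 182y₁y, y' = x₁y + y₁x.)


Step 1: Find the fundamental solution (x₁, y₁) of x² - 182y² = 1.
  Expand √182 as a continued fraction. a₀ = ⌊√182⌋ = 13; iterate m_{k+1} = d_k·a_k − m_k, d_{k+1} = (182 − m_{k+1}²)/d_k, a_{k+1} = ⌊(a₀ + m_{k+1})/d_{k+1}⌋ (starting m₀ = 0, d₀ = 1), with convergents p_k = a_k·p_{k-1} + p_{k-2}, q_k = a_k·q_{k-1} + q_{k-2} (p₋₁ = 1, q₋₁ = 0):
  k = 0: a₀ = 13; p₀/q₀ = 13/1; p₀² − 182·q₀² = 169 − 182 = -13.
  k = 1: m = 13, d = 13, a = ⌊(13 + 13)/13⌋ = 2; p/q = (2·13 + 1)/(2·1 + 0) = 27/2; p² − 182·q² = 729 − 728 = 1.
  The first convergent with p² − 182·q² = 1 gives the fundamental solution (x₁, y₁) = (27, 2).
Step 2: Apply the recurrence (x_{n+1}, y_{n+1}) = (x₁x_n + 182y₁y_n, x₁y_n + y₁x_n) repeatedly.
  From (x_1, y_1) = (27, 2): x_2 = 27·27 + 182·2·2 = 1457; y_2 = 27·2 + 2·27 = 108.
  From (x_2, y_2) = (1457, 108): x_3 = 27·1457 + 182·2·108 = 78651; y_3 = 27·108 + 2·1457 = 5830.
  From (x_3, y_3) = (78651, 5830): x_4 = 27·78651 + 182·2·5830 = 4245697; y_4 = 27·5830 + 2·78651 = 314712.
  From (x_4, y_4) = (4245697, 314712): x_5 = 27·4245697 + 182·2·314712 = 229188987; y_5 = 27·314712 + 2·4245697 = 16988618.
  From (x_5, y_5) = (229188987, 16988618): x_6 = 27·229188987 + 182·2·16988618 = 12371959601; y_6 = 27·16988618 + 2·229188987 = 917070660.
Step 3: Verify x_6² - 182·y_6² = 153065384368776079201 - 153065384368776079200 = 1 (should be 1). ✓

(x_1, y_1) = (27, 2); (x_6, y_6) = (12371959601, 917070660).


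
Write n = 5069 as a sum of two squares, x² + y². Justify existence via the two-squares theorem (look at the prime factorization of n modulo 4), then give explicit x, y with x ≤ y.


Step 1: Factor n = 5069 = 37 · 137.
Step 2: Check the mod-4 condition on each prime factor: 37 ≡ 1 (mod 4), exponent 1; 137 ≡ 1 (mod 4), exponent 1.
All primes ≡ 3 (mod 4) appear to even exponent (or don't appear), so by the two-squares theorem n IS expressible as a sum of two squares.
Step 3: Build a representation. Here n = 37 · 137 is a product of primes ≡ 1 (mod 4). Each prime p ≡ 1 (mod 4) is itself a sum of two squares; find a² by testing p − a² for a perfect square:
  37: 37 − 1² = 36 = 6² ⇒ 37 = 1² + 6².
  137: 137 − 1² = 136, 137 − 2² = 133, 137 − 3² = 128, 137 − 4² = 121 = 11² ⇒ 137 = 4² + 11².
  Combine using the Brahmagupta–Fibonacci identity (a² + b²)(c² + d²) = (ac − bd)² + (ad + bc)² = (ac + bd)² + (ad − bc)²:
  37 · 137 = 5069: from (1² + 6²)(4² + 11²), take (1·4 − 6·11, 1·11 + 6·4) = (4 − 66, 11 + 24) = (-62, 35); dropping signs (only squares matter) gives (62, 35); check 62² + 35² = 3844 + 1225 = 5069 ✓.
Step 4: Order so x ≤ y and verify: 35² + 62² = 1225 + 3844 = 5069 = n. ✓

n = 5069 = 35² + 62² (one valid representation with x ≤ y).


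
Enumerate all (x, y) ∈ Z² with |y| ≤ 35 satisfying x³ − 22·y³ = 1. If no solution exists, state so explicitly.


The equation is x³ - 22y³ = 1. For fixed y, x³ = 22·y³ + 1, so a solution requires the RHS to be a perfect cube.
Strategy: iterate y from -35 to 35, compute RHS = 22·y³ + 1, and check whether it is a (positive or negative) perfect cube.
Check small values of y:
  y = 0: RHS = 1 = (1)³ ⇒ x = 1 works.
  y = 1: RHS = 23 is not a perfect cube.
  y = -1: RHS = -21 is not a perfect cube.
  y = 2: RHS = 177 is not a perfect cube.
  y = -2: RHS = -175 is not a perfect cube.
  y = 3: RHS = 595 is not a perfect cube.
  y = -3: RHS = -593 is not a perfect cube.
Continuing the search up to |y| = 35 finds no further solutions beyond those listed.
Collected solutions: (1, 0).

Solutions (with |y| ≤ 35): (1, 0).


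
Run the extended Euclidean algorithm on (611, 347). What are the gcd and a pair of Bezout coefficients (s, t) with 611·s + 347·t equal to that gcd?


Euclidean algorithm on (611, 347) — divide until remainder is 0:
  611 = 1 · 347 + 264
  347 = 1 · 264 + 83
  264 = 3 · 83 + 15
  83 = 5 · 15 + 8
  15 = 1 · 8 + 7
  8 = 1 · 7 + 1
  7 = 7 · 1 + 0
gcd(611, 347) = 1.
Track Bezout coefficients alongside the remainders: start with r₀ = 611 = a·1 + b·0 (s = 1, t = 0) and r₁ = 347 = a·0 + b·1 (s = 0, t = 1); each new remainder r_{k+1} = r_{k-1} − q_k·r_k inherits s_{k+1} = s_{k-1} − q_k·s_k, t_{k+1} = t_{k-1} − q_k·t_k, so r_k = a·s_k + b·t_k at every step:
  q = 1: r = 264, s = 1 − 1·0 = 1, t = 0 − 1·1 = -1  (check: 611·1 + 347·(-1) = 264)
  q = 1: r = 83, s = 0 − 1·1 = -1, t = 1 − 1·(-1) = 2  (check: 611·(-1) + 347·2 = 83)
  q = 3: r = 15, s = 1 − 3·(-1) = 4, t = -1 − 3·2 = -7  (check: 611·4 + 347·(-7) = 15)
  q = 5: r = 8, s = -1 − 5·4 = -21, t = 2 − 5·(-7) = 37  (check: 611·(-21) + 347·37 = 8)
  q = 1: r = 7, s = 4 − 1·(-21) = 25, t = -7 − 1·37 = -44  (check: 611·25 + 347·(-44) = 7)
  q = 1: r = 1, s = -21 − 1·25 = -46, t = 37 − 1·(-44) = 81  (check: 611·(-46) + 347·81 = 1)
The row with r = 1 (the gcd) gives the Bezout coefficients s = -46, t = 81.
Result: 611 · (-46) + 347 · (81) = 1.

gcd(611, 347) = 1; s = -46, t = 81 (check: 611·(-46) + 347·81 = 1).


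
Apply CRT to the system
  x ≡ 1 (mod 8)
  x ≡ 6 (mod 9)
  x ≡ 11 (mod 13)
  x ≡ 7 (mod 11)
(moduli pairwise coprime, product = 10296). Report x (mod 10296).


Product of moduli M = 8 · 9 · 13 · 11 = 10296.
Merge one congruence at a time:
  Start: x ≡ 1 (mod 8).
  Combine with x ≡ 6 (mod 9); new modulus lcm = 72.
    Write x = 1 + 8·t and substitute into x ≡ 6 (mod 9): 8·t ≡ 6 − 1 = 5 (mod 9).
    The inverse of 8 mod 9 is 8 (since 8·8 = 64 = 7·9 + 1), so t ≡ 8·5 = 40 ≡ 4 (mod 9).
    Then x = 1 + 8·4 = 33, valid modulo lcm(8, 9) = 72: x ≡ 33 (mod 72).
  Combine with x ≡ 11 (mod 13); new modulus lcm = 936.
    Write x = 33 + 72·t and substitute into x ≡ 11 (mod 13): 72·t ≡ 11 − 33 = -22 (mod 13).
    Reduce coefficients mod 13: 7·t ≡ 4 (mod 13).
    The inverse of 7 mod 13 is 2 (since 7·2 = 14 = 1·13 + 1), so t ≡ 2·4 = 8 ≡ 8 (mod 13).
    Then x = 33 + 72·8 = 609, valid modulo lcm(72, 13) = 936: x ≡ 609 (mod 936).
  Combine with x ≡ 7 (mod 11); new modulus lcm = 10296.
    Write x = 609 + 936·t and substitute into x ≡ 7 (mod 11): 936·t ≡ 7 − 609 = -602 (mod 11).
    Reduce coefficients mod 11: 1·t ≡ 3 (mod 11).
    So t ≡ 3 (mod 11).
    Then x = 609 + 936·3 = 3417, valid modulo lcm(936, 11) = 10296: x ≡ 3417 (mod 10296).
Verify against each original: 3417 mod 8 = 1, 3417 mod 9 = 6, 3417 mod 13 = 11, 3417 mod 11 = 7.

x ≡ 3417 (mod 10296).


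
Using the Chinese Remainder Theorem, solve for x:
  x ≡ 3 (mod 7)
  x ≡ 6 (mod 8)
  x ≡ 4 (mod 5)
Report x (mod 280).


Moduli 7, 8, 5 are pairwise coprime; by CRT there is a unique solution modulo M = 7 · 8 · 5 = 280.
Solve pairwise, accumulating the modulus:
  Start with x ≡ 3 (mod 7).
  Combine with x ≡ 6 (mod 8): since gcd(7, 8) = 1, we get a unique residue mod 56.
    Write x = 3 + 7·t and substitute into x ≡ 6 (mod 8): 7·t ≡ 6 − 3 = 3 (mod 8).
    The inverse of 7 mod 8 is 7 (since 7·7 = 49 = 6·8 + 1), so t ≡ 7·3 = 21 ≡ 5 (mod 8).
    Then x = 3 + 7·5 = 38, valid modulo lcm(7, 8) = 56: x ≡ 38 (mod 56).
  Combine with x ≡ 4 (mod 5): since gcd(56, 5) = 1, we get a unique residue mod 280.
    Write x = 38 + 56·t and substitute into x ≡ 4 (mod 5): 56·t ≡ 4 − 38 = -34 (mod 5).
    Reduce coefficients mod 5: 1·t ≡ 1 (mod 5).
    So t ≡ 1 (mod 5).
    Then x = 38 + 56·1 = 94, valid modulo lcm(56, 5) = 280: x ≡ 94 (mod 280).
Verify: 94 mod 7 = 3 ✓, 94 mod 8 = 6 ✓, 94 mod 5 = 4 ✓.

x ≡ 94 (mod 280).


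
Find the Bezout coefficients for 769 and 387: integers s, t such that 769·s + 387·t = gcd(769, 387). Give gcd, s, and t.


Euclidean algorithm on (769, 387) — divide until remainder is 0:
  769 = 1 · 387 + 382
  387 = 1 · 382 + 5
  382 = 76 · 5 + 2
  5 = 2 · 2 + 1
  2 = 2 · 1 + 0
gcd(769, 387) = 1.
Track Bezout coefficients alongside the remainders: start with r₀ = 769 = a·1 + b·0 (s = 1, t = 0) and r₁ = 387 = a·0 + b·1 (s = 0, t = 1); each new remainder r_{k+1} = r_{k-1} − q_k·r_k inherits s_{k+1} = s_{k-1} − q_k·s_k, t_{k+1} = t_{k-1} − q_k·t_k, so r_k = a·s_k + b·t_k at every step:
  q = 1: r = 382, s = 1 − 1·0 = 1, t = 0 − 1·1 = -1  (check: 769·1 + 387·(-1) = 382)
  q = 1: r = 5, s = 0 − 1·1 = -1, t = 1 − 1·(-1) = 2  (check: 769·(-1) + 387·2 = 5)
  q = 76: r = 2, s = 1 − 76·(-1) = 77, t = -1 − 76·2 = -153  (check: 769·77 + 387·(-153) = 2)
  q = 2: r = 1, s = -1 − 2·77 = -155, t = 2 − 2·(-153) = 308  (check: 769·(-155) + 387·308 = 1)
The row with r = 1 (the gcd) gives the Bezout coefficients s = -155, t = 308.
Result: 769 · (-155) + 387 · (308) = 1.

gcd(769, 387) = 1; s = -155, t = 308 (check: 769·(-155) + 387·308 = 1).


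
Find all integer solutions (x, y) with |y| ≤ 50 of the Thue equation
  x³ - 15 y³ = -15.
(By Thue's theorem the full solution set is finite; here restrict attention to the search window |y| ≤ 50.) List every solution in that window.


The equation is x³ - 15y³ = -15. For fixed y, x³ = 15·y³ − 15, so a solution requires the RHS to be a perfect cube.
Strategy: iterate y from -50 to 50, compute RHS = 15·y³ − 15, and check whether it is a (positive or negative) perfect cube.
Check small values of y:
  y = 0: RHS = -15 is not a perfect cube.
  y = 1: RHS = 0 = (0)³ ⇒ x = 0 works.
  y = -1: RHS = -30 is not a perfect cube.
  y = 2: RHS = 105 is not a perfect cube.
  y = -2: RHS = -135 is not a perfect cube.
  y = 3: RHS = 390 is not a perfect cube.
  y = -3: RHS = -420 is not a perfect cube.
Continuing the search up to |y| = 50 finds no further solutions beyond those listed.
Collected solutions: (0, 1).

Solutions (with |y| ≤ 50): (0, 1).


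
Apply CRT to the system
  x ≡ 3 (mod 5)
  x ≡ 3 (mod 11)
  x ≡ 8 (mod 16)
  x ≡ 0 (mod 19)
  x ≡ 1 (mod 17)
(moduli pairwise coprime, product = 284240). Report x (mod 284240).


Product of moduli M = 5 · 11 · 16 · 19 · 17 = 284240.
Merge one congruence at a time:
  Start: x ≡ 3 (mod 5).
  Combine with x ≡ 3 (mod 11); new modulus lcm = 55.
    Write x = 3 + 5·t and substitute into x ≡ 3 (mod 11): 5·t ≡ 3 − 3 = 0 (mod 11).
    The inverse of 5 mod 11 is 9 (since 5·9 = 45 = 4·11 + 1), so t ≡ 9·0 = 0 ≡ 0 (mod 11).
    Then x = 3 + 5·0 = 3, valid modulo lcm(5, 11) = 55: x ≡ 3 (mod 55).
  Combine with x ≡ 8 (mod 16); new modulus lcm = 880.
    Write x = 3 + 55·t and substitute into x ≡ 8 (mod 16): 55·t ≡ 8 − 3 = 5 (mod 16).
    Reduce coefficients mod 16: 7·t ≡ 5 (mod 16).
    The inverse of 7 mod 16 is 7 (since 7·7 = 49 = 3·16 + 1), so t ≡ 7·5 = 35 ≡ 3 (mod 16).
    Then x = 3 + 55·3 = 168, valid modulo lcm(55, 16) = 880: x ≡ 168 (mod 880).
  Combine with x ≡ 0 (mod 19); new modulus lcm = 16720.
    Write x = 168 + 880·t and substitute into x ≡ 0 (mod 19): 880·t ≡ 0 − 168 = -168 (mod 19).
    Reduce coefficients mod 19: 6·t ≡ 3 (mod 19).
    The inverse of 6 mod 19 is 16 (since 6·16 = 96 = 5·19 + 1), so t ≡ 16·3 = 48 ≡ 10 (mod 19).
    Then x = 168 + 880·10 = 8968, valid modulo lcm(880, 19) = 16720: x ≡ 8968 (mod 16720).
  Combine with x ≡ 1 (mod 17); new modulus lcm = 284240.
    Write x = 8968 + 16720·t and substitute into x ≡ 1 (mod 17): 16720·t ≡ 1 − 8968 = -8967 (mod 17).
    Reduce coefficients mod 17: 9·t ≡ 9 (mod 17).
    The inverse of 9 mod 17 is 2 (since 9·2 = 18 = 1·17 + 1), so t ≡ 2·9 = 18 ≡ 1 (mod 17).
    Then x = 8968 + 16720·1 = 25688, valid modulo lcm(16720, 17) = 284240: x ≡ 25688 (mod 284240).
Verify against each original: 25688 mod 5 = 3, 25688 mod 11 = 3, 25688 mod 16 = 8, 25688 mod 19 = 0, 25688 mod 17 = 1.

x ≡ 25688 (mod 284240).


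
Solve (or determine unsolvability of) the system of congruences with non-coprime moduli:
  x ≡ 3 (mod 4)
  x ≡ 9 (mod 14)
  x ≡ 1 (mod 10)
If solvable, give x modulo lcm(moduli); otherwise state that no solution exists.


Moduli 4, 14, 10 are not pairwise coprime, so CRT works modulo lcm(m_i) when all pairwise compatibility conditions hold.
Pairwise compatibility: gcd(m_i, m_j) must divide a_i - a_j for every pair.
Merge one congruence at a time:
  Start: x ≡ 3 (mod 4).
  Combine with x ≡ 9 (mod 14): gcd(4, 14) = 2; 9 - 3 = 6, which IS divisible by 2, so compatible.
    Write x = 3 + 4·t and substitute into x ≡ 9 (mod 14): 4·t ≡ 9 − 3 = 6 (mod 14).
    Divide the congruence (and modulus) by g = 2: 2·t ≡ 3 (mod 7).
    The inverse of 2 mod 7 is 4 (since 2·4 = 8 = 1·7 + 1), so t ≡ 4·3 = 12 ≡ 5 (mod 7).
    Then x = 3 + 4·5 = 23, valid modulo lcm(4, 14) = 28: x ≡ 23 (mod 28).
  Combine with x ≡ 1 (mod 10): gcd(28, 10) = 2; 1 - 23 = -22, which IS divisible by 2, so compatible.
    Write x = 23 + 28·t and substitute into x ≡ 1 (mod 10): 28·t ≡ 1 − 23 = -22 (mod 10).
    Divide the congruence (and modulus) by g = 2: 14·t ≡ -11 (mod 5).
    Reduce coefficients mod 5: 4·t ≡ 4 (mod 5).
    The inverse of 4 mod 5 is 4 (since 4·4 = 16 = 3·5 + 1), so t ≡ 4·4 = 16 ≡ 1 (mod 5).
    Then x = 23 + 28·1 = 51, valid modulo lcm(28, 10) = 140: x ≡ 51 (mod 140).
Verify: 51 mod 4 = 3, 51 mod 14 = 9, 51 mod 10 = 1.

x ≡ 51 (mod 140).


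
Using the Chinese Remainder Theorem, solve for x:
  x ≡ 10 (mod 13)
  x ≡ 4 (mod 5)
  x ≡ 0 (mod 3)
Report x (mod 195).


Moduli 13, 5, 3 are pairwise coprime; by CRT there is a unique solution modulo M = 13 · 5 · 3 = 195.
Solve pairwise, accumulating the modulus:
  Start with x ≡ 10 (mod 13).
  Combine with x ≡ 4 (mod 5): since gcd(13, 5) = 1, we get a unique residue mod 65.
    Write x = 10 + 13·t and substitute into x ≡ 4 (mod 5): 13·t ≡ 4 − 10 = -6 (mod 5).
    Reduce coefficients mod 5: 3·t ≡ 4 (mod 5).
    The inverse of 3 mod 5 is 2 (since 3·2 = 6 = 1·5 + 1), so t ≡ 2·4 = 8 ≡ 3 (mod 5).
    Then x = 10 + 13·3 = 49, valid modulo lcm(13, 5) = 65: x ≡ 49 (mod 65).
  Combine with x ≡ 0 (mod 3): since gcd(65, 3) = 1, we get a unique residue mod 195.
    Write x = 49 + 65·t and substitute into x ≡ 0 (mod 3): 65·t ≡ 0 − 49 = -49 (mod 3).
    Reduce coefficients mod 3: 2·t ≡ 2 (mod 3).
    The inverse of 2 mod 3 is 2 (since 2·2 = 4 = 1·3 + 1), so t ≡ 2·2 = 4 ≡ 1 (mod 3).
    Then x = 49 + 65·1 = 114, valid modulo lcm(65, 3) = 195: x ≡ 114 (mod 195).
Verify: 114 mod 13 = 10 ✓, 114 mod 5 = 4 ✓, 114 mod 3 = 0 ✓.

x ≡ 114 (mod 195).


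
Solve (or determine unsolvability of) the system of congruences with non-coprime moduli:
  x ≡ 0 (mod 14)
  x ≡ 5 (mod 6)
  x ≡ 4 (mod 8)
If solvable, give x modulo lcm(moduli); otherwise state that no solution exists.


Moduli 14, 6, 8 are not pairwise coprime, so CRT works modulo lcm(m_i) when all pairwise compatibility conditions hold.
Pairwise compatibility: gcd(m_i, m_j) must divide a_i - a_j for every pair.
Merge one congruence at a time:
  Start: x ≡ 0 (mod 14).
  Combine with x ≡ 5 (mod 6): gcd(14, 6) = 2, and 5 - 0 = 5 is NOT divisible by 2.
    ⇒ system is inconsistent (no integer solution).

No solution (the system is inconsistent).


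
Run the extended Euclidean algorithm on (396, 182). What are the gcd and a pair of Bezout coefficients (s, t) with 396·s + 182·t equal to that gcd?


Euclidean algorithm on (396, 182) — divide until remainder is 0:
  396 = 2 · 182 + 32
  182 = 5 · 32 + 22
  32 = 1 · 22 + 10
  22 = 2 · 10 + 2
  10 = 5 · 2 + 0
gcd(396, 182) = 2.
Track Bezout coefficients alongside the remainders: start with r₀ = 396 = a·1 + b·0 (s = 1, t = 0) and r₁ = 182 = a·0 + b·1 (s = 0, t = 1); each new remainder r_{k+1} = r_{k-1} − q_k·r_k inherits s_{k+1} = s_{k-1} − q_k·s_k, t_{k+1} = t_{k-1} − q_k·t_k, so r_k = a·s_k + b·t_k at every step:
  q = 2: r = 32, s = 1 − 2·0 = 1, t = 0 − 2·1 = -2  (check: 396·1 + 182·(-2) = 32)
  q = 5: r = 22, s = 0 − 5·1 = -5, t = 1 − 5·(-2) = 11  (check: 396·(-5) + 182·11 = 22)
  q = 1: r = 10, s = 1 − 1·(-5) = 6, t = -2 − 1·11 = -13  (check: 396·6 + 182·(-13) = 10)
  q = 2: r = 2, s = -5 − 2·6 = -17, t = 11 − 2·(-13) = 37  (check: 396·(-17) + 182·37 = 2)
The row with r = 2 (the gcd) gives the Bezout coefficients s = -17, t = 37.
Result: 396 · (-17) + 182 · (37) = 2.

gcd(396, 182) = 2; s = -17, t = 37 (check: 396·(-17) + 182·37 = 2).


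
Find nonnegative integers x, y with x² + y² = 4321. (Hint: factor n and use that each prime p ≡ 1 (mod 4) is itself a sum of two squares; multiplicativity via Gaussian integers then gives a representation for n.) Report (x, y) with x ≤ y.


Step 1: Factor n = 4321 = 29 · 149.
Step 2: Check the mod-4 condition on each prime factor: 29 ≡ 1 (mod 4), exponent 1; 149 ≡ 1 (mod 4), exponent 1.
All primes ≡ 3 (mod 4) appear to even exponent (or don't appear), so by the two-squares theorem n IS expressible as a sum of two squares.
Step 3: Build a representation. Here n = 29 · 149 is a product of primes ≡ 1 (mod 4). Each prime p ≡ 1 (mod 4) is itself a sum of two squares; find a² by testing p − a² for a perfect square:
  29: 29 − 1² = 28, 29 − 2² = 25 = 5² ⇒ 29 = 2² + 5².
  149: 149 − 1² = 148, 149 − 2² = 145, 149 − 3² = 140, 149 − 4² = 133, 149 − 5² = 124, 149 − 6² = 113, 149 − 7² = 100 = 10² ⇒ 149 = 7² + 10².
  Combine using the Brahmagupta–Fibonacci identity (a² + b²)(c² + d²) = (ac − bd)² + (ad + bc)² = (ac + bd)² + (ad − bc)²:
  29 · 149 = 4321: from (2² + 5²)(7² + 10²), take (2·7 − 5·10, 2·10 + 5·7) = (14 − 50, 20 + 35) = (-36, 55); dropping signs (only squares matter) gives (36, 55); check 36² + 55² = 1296 + 3025 = 4321 ✓.
Step 4: Order so x ≤ y and verify: 36² + 55² = 1296 + 3025 = 4321 = n. ✓

n = 4321 = 36² + 55² (one valid representation with x ≤ y).


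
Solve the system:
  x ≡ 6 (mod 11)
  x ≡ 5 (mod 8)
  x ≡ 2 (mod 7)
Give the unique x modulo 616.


Moduli 11, 8, 7 are pairwise coprime; by CRT there is a unique solution modulo M = 11 · 8 · 7 = 616.
Solve pairwise, accumulating the modulus:
  Start with x ≡ 6 (mod 11).
  Combine with x ≡ 5 (mod 8): since gcd(11, 8) = 1, we get a unique residue mod 88.
    Write x = 6 + 11·t and substitute into x ≡ 5 (mod 8): 11·t ≡ 5 − 6 = -1 (mod 8).
    Reduce coefficients mod 8: 3·t ≡ 7 (mod 8).
    The inverse of 3 mod 8 is 3 (since 3·3 = 9 = 1·8 + 1), so t ≡ 3·7 = 21 ≡ 5 (mod 8).
    Then x = 6 + 11·5 = 61, valid modulo lcm(11, 8) = 88: x ≡ 61 (mod 88).
  Combine with x ≡ 2 (mod 7): since gcd(88, 7) = 1, we get a unique residue mod 616.
    Write x = 61 + 88·t and substitute into x ≡ 2 (mod 7): 88·t ≡ 2 − 61 = -59 (mod 7).
    Reduce coefficients mod 7: 4·t ≡ 4 (mod 7).
    The inverse of 4 mod 7 is 2 (since 4·2 = 8 = 1·7 + 1), so t ≡ 2·4 = 8 ≡ 1 (mod 7).
    Then x = 61 + 88·1 = 149, valid modulo lcm(88, 7) = 616: x ≡ 149 (mod 616).
Verify: 149 mod 11 = 6 ✓, 149 mod 8 = 5 ✓, 149 mod 7 = 2 ✓.

x ≡ 149 (mod 616).


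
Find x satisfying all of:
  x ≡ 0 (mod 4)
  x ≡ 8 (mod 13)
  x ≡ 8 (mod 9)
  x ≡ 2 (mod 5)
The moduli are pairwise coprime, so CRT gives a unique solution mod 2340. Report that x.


Product of moduli M = 4 · 13 · 9 · 5 = 2340.
Merge one congruence at a time:
  Start: x ≡ 0 (mod 4).
  Combine with x ≡ 8 (mod 13); new modulus lcm = 52.
    Write x = 0 + 4·t and substitute into x ≡ 8 (mod 13): 4·t ≡ 8 − 0 = 8 (mod 13).
    The inverse of 4 mod 13 is 10 (since 4·10 = 40 = 3·13 + 1), so t ≡ 10·8 = 80 ≡ 2 (mod 13).
    Then x = 0 + 4·2 = 8, valid modulo lcm(4, 13) = 52: x ≡ 8 (mod 52).
  Combine with x ≡ 8 (mod 9); new modulus lcm = 468.
    Write x = 8 + 52·t and substitute into x ≡ 8 (mod 9): 52·t ≡ 8 − 8 = 0 (mod 9).
    Reduce coefficients mod 9: 7·t ≡ 0 (mod 9).
    The inverse of 7 mod 9 is 4 (since 7·4 = 28 = 3·9 + 1), so t ≡ 4·0 = 0 ≡ 0 (mod 9).
    Then x = 8 + 52·0 = 8, valid modulo lcm(52, 9) = 468: x ≡ 8 (mod 468).
  Combine with x ≡ 2 (mod 5); new modulus lcm = 2340.
    Write x = 8 + 468·t and substitute into x ≡ 2 (mod 5): 468·t ≡ 2 − 8 = -6 (mod 5).
    Reduce coefficients mod 5: 3·t ≡ 4 (mod 5).
    The inverse of 3 mod 5 is 2 (since 3·2 = 6 = 1·5 + 1), so t ≡ 2·4 = 8 ≡ 3 (mod 5).
    Then x = 8 + 468·3 = 1412, valid modulo lcm(468, 5) = 2340: x ≡ 1412 (mod 2340).
Verify against each original: 1412 mod 4 = 0, 1412 mod 13 = 8, 1412 mod 9 = 8, 1412 mod 5 = 2.

x ≡ 1412 (mod 2340).


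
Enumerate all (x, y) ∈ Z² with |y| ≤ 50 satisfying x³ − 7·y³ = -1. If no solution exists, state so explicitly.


The equation is x³ - 7y³ = -1. For fixed y, x³ = 7·y³ − 1, so a solution requires the RHS to be a perfect cube.
Strategy: iterate y from -50 to 50, compute RHS = 7·y³ − 1, and check whether it is a (positive or negative) perfect cube.
Check small values of y:
  y = 0: RHS = -1 = (-1)³ ⇒ x = -1 works.
  y = 1: RHS = 6 is not a perfect cube.
  y = -1: RHS = -8 = (-2)³ ⇒ x = -2 works.
  y = 2: RHS = 55 is not a perfect cube.
  y = -2: RHS = -57 is not a perfect cube.
  y = 3: RHS = 188 is not a perfect cube.
  y = -3: RHS = -190 is not a perfect cube.
Continuing the search up to |y| = 50 finds no further solutions beyond those listed.
Collected solutions: (-1, 0), (-2, -1).

Solutions (with |y| ≤ 50): (-1, 0), (-2, -1).


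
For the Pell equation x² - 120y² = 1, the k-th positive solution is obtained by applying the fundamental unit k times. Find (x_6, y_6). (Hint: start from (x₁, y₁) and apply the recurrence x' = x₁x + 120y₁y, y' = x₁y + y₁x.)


Step 1: Find the fundamental solution (x₁, y₁) of x² - 120y² = 1.
  Expand √120 as a continued fraction. a₀ = ⌊√120⌋ = 10; iterate m_{k+1} = d_k·a_k − m_k, d_{k+1} = (120 − m_{k+1}²)/d_k, a_{k+1} = ⌊(a₀ + m_{k+1})/d_{k+1}⌋ (starting m₀ = 0, d₀ = 1), with convergents p_k = a_k·p_{k-1} + p_{k-2}, q_k = a_k·q_{k-1} + q_{k-2} (p₋₁ = 1, q₋₁ = 0):
  k = 0: a₀ = 10; p₀/q₀ = 10/1; p₀² − 120·q₀² = 100 − 120 = -20.
  k = 1: m = 10, d = 20, a = ⌊(10 + 10)/20⌋ = 1; p/q = (1·10 + 1)/(1·1 + 0) = 11/1; p² − 120·q² = 121 − 120 = 1.
  The first convergent with p² − 120·q² = 1 gives the fundamental solution (x₁, y₁) = (11, 1).
Step 2: Apply the recurrence (x_{n+1}, y_{n+1}) = (x₁x_n + 120y₁y_n, x₁y_n + y₁x_n) repeatedly.
  From (x_1, y_1) = (11, 1): x_2 = 11·11 + 120·1·1 = 241; y_2 = 11·1 + 1·11 = 22.
  From (x_2, y_2) = (241, 22): x_3 = 11·241 + 120·1·22 = 5291; y_3 = 11·22 + 1·241 = 483.
  From (x_3, y_3) = (5291, 483): x_4 = 11·5291 + 120·1·483 = 116161; y_4 = 11·483 + 1·5291 = 10604.
  From (x_4, y_4) = (116161, 10604): x_5 = 11·116161 + 120·1·10604 = 2550251; y_5 = 11·10604 + 1·116161 = 232805.
  From (x_5, y_5) = (2550251, 232805): x_6 = 11·2550251 + 120·1·232805 = 55989361; y_6 = 11·232805 + 1·2550251 = 5111106.
Step 3: Verify x_6² - 120·y_6² = 3134808545188321 - 3134808545188320 = 1 (should be 1). ✓

(x_1, y_1) = (11, 1); (x_6, y_6) = (55989361, 5111106).


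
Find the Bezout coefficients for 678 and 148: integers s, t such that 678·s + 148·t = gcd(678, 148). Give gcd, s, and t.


Euclidean algorithm on (678, 148) — divide until remainder is 0:
  678 = 4 · 148 + 86
  148 = 1 · 86 + 62
  86 = 1 · 62 + 24
  62 = 2 · 24 + 14
  24 = 1 · 14 + 10
  14 = 1 · 10 + 4
  10 = 2 · 4 + 2
  4 = 2 · 2 + 0
gcd(678, 148) = 2.
Track Bezout coefficients alongside the remainders: start with r₀ = 678 = a·1 + b·0 (s = 1, t = 0) and r₁ = 148 = a·0 + b·1 (s = 0, t = 1); each new remainder r_{k+1} = r_{k-1} − q_k·r_k inherits s_{k+1} = s_{k-1} − q_k·s_k, t_{k+1} = t_{k-1} − q_k·t_k, so r_k = a·s_k + b·t_k at every step:
  q = 4: r = 86, s = 1 − 4·0 = 1, t = 0 − 4·1 = -4  (check: 678·1 + 148·(-4) = 86)
  q = 1: r = 62, s = 0 − 1·1 = -1, t = 1 − 1·(-4) = 5  (check: 678·(-1) + 148·5 = 62)
  q = 1: r = 24, s = 1 − 1·(-1) = 2, t = -4 − 1·5 = -9  (check: 678·2 + 148·(-9) = 24)
  q = 2: r = 14, s = -1 − 2·2 = -5, t = 5 − 2·(-9) = 23  (check: 678·(-5) + 148·23 = 14)
  q = 1: r = 10, s = 2 − 1·(-5) = 7, t = -9 − 1·23 = -32  (check: 678·7 + 148·(-32) = 10)
  q = 1: r = 4, s = -5 − 1·7 = -12, t = 23 − 1·(-32) = 55  (check: 678·(-12) + 148·55 = 4)
  q = 2: r = 2, s = 7 − 2·(-12) = 31, t = -32 − 2·55 = -142  (check: 678·31 + 148·(-142) = 2)
The row with r = 2 (the gcd) gives the Bezout coefficients s = 31, t = -142.
Result: 678 · (31) + 148 · (-142) = 2.

gcd(678, 148) = 2; s = 31, t = -142 (check: 678·31 + 148·(-142) = 2).


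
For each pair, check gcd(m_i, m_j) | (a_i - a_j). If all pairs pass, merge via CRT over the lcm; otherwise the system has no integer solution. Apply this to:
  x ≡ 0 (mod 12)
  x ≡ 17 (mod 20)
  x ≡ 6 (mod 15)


Moduli 12, 20, 15 are not pairwise coprime, so CRT works modulo lcm(m_i) when all pairwise compatibility conditions hold.
Pairwise compatibility: gcd(m_i, m_j) must divide a_i - a_j for every pair.
Merge one congruence at a time:
  Start: x ≡ 0 (mod 12).
  Combine with x ≡ 17 (mod 20): gcd(12, 20) = 4, and 17 - 0 = 17 is NOT divisible by 4.
    ⇒ system is inconsistent (no integer solution).

No solution (the system is inconsistent).


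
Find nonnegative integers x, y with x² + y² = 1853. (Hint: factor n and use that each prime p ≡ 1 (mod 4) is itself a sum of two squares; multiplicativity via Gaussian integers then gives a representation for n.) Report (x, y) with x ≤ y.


Step 1: Factor n = 1853 = 17 · 109.
Step 2: Check the mod-4 condition on each prime factor: 17 ≡ 1 (mod 4), exponent 1; 109 ≡ 1 (mod 4), exponent 1.
All primes ≡ 3 (mod 4) appear to even exponent (or don't appear), so by the two-squares theorem n IS expressible as a sum of two squares.
Step 3: Build a representation. Here n = 17 · 109 is a product of primes ≡ 1 (mod 4). Each prime p ≡ 1 (mod 4) is itself a sum of two squares; find a² by testing p − a² for a perfect square:
  17: 17 − 1² = 16 = 4² ⇒ 17 = 1² + 4².
  109: 109 − 1² = 108, 109 − 2² = 105, 109 − 3² = 100 = 10² ⇒ 109 = 3² + 10².
  Combine using the Brahmagupta–Fibonacci identity (a² + b²)(c² + d²) = (ac − bd)² + (ad + bc)² = (ac + bd)² + (ad − bc)²:
  17 · 109 = 1853: from (1² + 4²)(3² + 10²), take (1·3 − 4·10, 1·10 + 4·3) = (3 − 40, 10 + 12) = (-37, 22); dropping signs (only squares matter) gives (37, 22); check 37² + 22² = 1369 + 484 = 1853 ✓.
Step 4: Order so x ≤ y and verify: 22² + 37² = 484 + 1369 = 1853 = n. ✓

n = 1853 = 22² + 37² (one valid representation with x ≤ y).


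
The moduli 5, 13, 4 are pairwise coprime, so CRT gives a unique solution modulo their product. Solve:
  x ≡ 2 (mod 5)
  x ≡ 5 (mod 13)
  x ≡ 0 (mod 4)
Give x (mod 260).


Moduli 5, 13, 4 are pairwise coprime; by CRT there is a unique solution modulo M = 5 · 13 · 4 = 260.
Solve pairwise, accumulating the modulus:
  Start with x ≡ 2 (mod 5).
  Combine with x ≡ 5 (mod 13): since gcd(5, 13) = 1, we get a unique residue mod 65.
    Write x = 2 + 5·t and substitute into x ≡ 5 (mod 13): 5·t ≡ 5 − 2 = 3 (mod 13).
    The inverse of 5 mod 13 is 8 (since 5·8 = 40 = 3·13 + 1), so t ≡ 8·3 = 24 ≡ 11 (mod 13).
    Then x = 2 + 5·11 = 57, valid modulo lcm(5, 13) = 65: x ≡ 57 (mod 65).
  Combine with x ≡ 0 (mod 4): since gcd(65, 4) = 1, we get a unique residue mod 260.
    Write x = 57 + 65·t and substitute into x ≡ 0 (mod 4): 65·t ≡ 0 − 57 = -57 (mod 4).
    Reduce coefficients mod 4: 1·t ≡ 3 (mod 4).
    So t ≡ 3 (mod 4).
    Then x = 57 + 65·3 = 252, valid modulo lcm(65, 4) = 260: x ≡ 252 (mod 260).
Verify: 252 mod 5 = 2 ✓, 252 mod 13 = 5 ✓, 252 mod 4 = 0 ✓.

x ≡ 252 (mod 260).
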